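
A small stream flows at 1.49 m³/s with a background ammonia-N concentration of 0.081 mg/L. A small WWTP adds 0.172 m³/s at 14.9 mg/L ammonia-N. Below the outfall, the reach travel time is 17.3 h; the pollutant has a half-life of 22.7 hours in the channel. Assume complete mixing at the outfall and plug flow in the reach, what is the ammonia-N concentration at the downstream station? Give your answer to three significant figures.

0.952 mg/L

Flow-weighted average: C = (1.490·0.08100 + 0.1720·14.90) / 1.662 = 2.683/1.662 = 1.615 mg/L.
Half-life 22.7 h → k = ln 2 / 22.7 = 0.03054 h⁻¹ = 0.7328 d⁻¹.
Applying C = C₀e^(−kt): 1.615 × 0.5896 = 0.9520 mg/L.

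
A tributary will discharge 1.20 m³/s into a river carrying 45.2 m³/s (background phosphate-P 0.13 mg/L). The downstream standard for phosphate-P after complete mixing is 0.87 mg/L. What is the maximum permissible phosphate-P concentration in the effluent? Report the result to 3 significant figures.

28.7 mg/L

At the limit, (Qr·Cr + Qe·Cₑ)/(Qr + Qe) = 0.87:
Cₑ = (46.40·0.87 − 45.20·0.1300) / 1.200 = 28.74 mg/L.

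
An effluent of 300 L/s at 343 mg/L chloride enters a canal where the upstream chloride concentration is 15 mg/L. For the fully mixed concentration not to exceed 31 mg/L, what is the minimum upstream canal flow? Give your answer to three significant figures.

5850 L/s

Set C_mix = 31: (Q·15.00 + 300.0·343.0) / (Q + 300.0) = 31
→ Q = 300.0·(343.0 − 31)/(31 − 15.00) = 5850 L/s.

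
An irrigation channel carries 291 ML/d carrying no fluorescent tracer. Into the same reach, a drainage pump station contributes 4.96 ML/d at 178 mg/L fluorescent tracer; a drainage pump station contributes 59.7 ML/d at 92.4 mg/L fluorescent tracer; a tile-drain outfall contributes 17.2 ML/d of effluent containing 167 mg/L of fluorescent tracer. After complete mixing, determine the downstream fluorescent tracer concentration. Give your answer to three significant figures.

24.9 mg/L

Mass balance: C = (291.0·0 + 4.960·178.0 + 59.70·92.40 + 17.20·167.0) / 372.9 = 9272/372.9 = 24.87 mg/L.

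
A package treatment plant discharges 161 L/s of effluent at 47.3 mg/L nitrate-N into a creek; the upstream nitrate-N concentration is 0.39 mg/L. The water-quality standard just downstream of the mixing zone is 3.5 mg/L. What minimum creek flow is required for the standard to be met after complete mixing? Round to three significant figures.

Set C_mix = 3.5: (Q·0.3900 + 161.0·47.30) / (Q + 161.0) = 3.5
→ Q = 161.0·(47.30 − 3.5)/(3.5 − 0.3900) = 2267 L/s.

2270 L/s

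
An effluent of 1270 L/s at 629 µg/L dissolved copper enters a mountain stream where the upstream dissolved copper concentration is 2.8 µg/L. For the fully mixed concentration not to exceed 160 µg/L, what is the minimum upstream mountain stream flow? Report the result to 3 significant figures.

3790 L/s

Set C_mix = 160: (Q·2.800 + 1270·629.0) / (Q + 1270) = 160
→ Q = 1270·(629.0 − 160)/(160 − 2.800) = 3789 L/s.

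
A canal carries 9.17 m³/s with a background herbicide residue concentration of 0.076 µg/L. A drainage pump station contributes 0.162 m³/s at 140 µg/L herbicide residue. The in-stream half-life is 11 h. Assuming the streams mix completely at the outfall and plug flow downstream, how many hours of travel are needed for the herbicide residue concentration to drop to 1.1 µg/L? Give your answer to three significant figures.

Mass balance: C = (9.170·0.07600 + 0.1620·140.0) / 9.332 = 23.38/9.332 = 2.505 µg/L.
Half-life 11 h → k = ln 2 / 11 = 0.06301 h⁻¹ = 1.512 d⁻¹.
2.505·exp(−k·t) = 1.1 → t = ln(2.505/1.1)/k = 47020 s = 13.06 h.

13.1 h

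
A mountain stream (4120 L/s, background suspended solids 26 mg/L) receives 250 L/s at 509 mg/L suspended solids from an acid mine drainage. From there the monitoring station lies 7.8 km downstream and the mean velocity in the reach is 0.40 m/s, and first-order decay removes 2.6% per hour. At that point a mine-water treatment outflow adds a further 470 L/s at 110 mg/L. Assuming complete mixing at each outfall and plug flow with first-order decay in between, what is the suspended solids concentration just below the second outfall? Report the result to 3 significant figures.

52.7 mg/L

Mixed concentration C = ΣQC/ΣQ = (4120·26.00 + 250.0·509.0) / 4370 = 234400/4370 = 53.63 mg/L; combined flow 4370 L/s.
Travel time t = 7.8·1000 / 0.40 = 19500 s = 5.417 h.
2.6%/h lost → k = −ln(1 − 0.026) = 0.02634 h⁻¹.
Applying C = C₀e^(−kt): 53.63 × 0.8670 = 46.50 mg/L.
At the second outfall, C = (4370·46.50 + 470.0·110.0) / (4370 + 470.0) = 52.67 mg/L.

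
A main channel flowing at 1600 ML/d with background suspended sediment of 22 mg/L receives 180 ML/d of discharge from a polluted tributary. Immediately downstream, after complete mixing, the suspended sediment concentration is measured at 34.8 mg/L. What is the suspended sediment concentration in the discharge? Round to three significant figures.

Mass balance: 1600·22.00 + 180.0·Cₑ = 1780·34.80
→ Cₑ = (1780·34.80 − 1600·22.00) / 180.0 = 148.6 mg/L.

149 mg/L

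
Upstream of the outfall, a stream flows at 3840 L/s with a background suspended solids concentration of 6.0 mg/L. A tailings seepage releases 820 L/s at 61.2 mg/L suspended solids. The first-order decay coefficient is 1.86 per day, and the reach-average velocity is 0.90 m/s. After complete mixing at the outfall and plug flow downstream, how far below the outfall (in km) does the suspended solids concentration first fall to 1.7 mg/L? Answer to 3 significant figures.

Mass balance: C = (3840·6.000 + 820.0·61.20) / 4660 = 73220/4660 = 15.71 mg/L.
Set 15.71·exp(−k·t) = 1.7 → t = ln(15.71/1.7)/k = 103300 s = 28.70 h.
Distance = v·t = 0.90·103300 = 92970 m = 92.97 km.

93.0 km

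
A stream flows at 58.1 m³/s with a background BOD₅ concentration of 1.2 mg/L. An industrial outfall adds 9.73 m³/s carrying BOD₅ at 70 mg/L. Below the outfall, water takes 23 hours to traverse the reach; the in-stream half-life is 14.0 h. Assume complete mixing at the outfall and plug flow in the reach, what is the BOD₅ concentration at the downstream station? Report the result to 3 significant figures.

After mixing, C = (58.10·1.200 + 9.730·70.00) / 67.83 = 750.8/67.83 = 11.07 mg/L.
Half-life 14.0 h → k = ln 2 / 14.0 = 0.04951 h⁻¹ = 1.188 d⁻¹.
Applying C = C₀e^(−kt): 11.07 × 0.3202 = 3.545 mg/L.

3.54 mg/L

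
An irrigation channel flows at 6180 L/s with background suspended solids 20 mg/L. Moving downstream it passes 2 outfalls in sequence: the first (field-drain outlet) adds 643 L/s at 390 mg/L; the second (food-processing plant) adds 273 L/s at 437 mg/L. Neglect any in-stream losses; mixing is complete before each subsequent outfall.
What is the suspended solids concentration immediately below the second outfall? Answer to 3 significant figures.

69.6 mg/L

Below outfall 1: Q → 6823 L/s, C = (6180·20.00 + 643.0·390.0)/6823 = 54.87 mg/L.
Below outfall 2: Q → 7096 L/s, C = (6823·54.87 + 273.0·437.0)/7096 = 69.57 mg/L.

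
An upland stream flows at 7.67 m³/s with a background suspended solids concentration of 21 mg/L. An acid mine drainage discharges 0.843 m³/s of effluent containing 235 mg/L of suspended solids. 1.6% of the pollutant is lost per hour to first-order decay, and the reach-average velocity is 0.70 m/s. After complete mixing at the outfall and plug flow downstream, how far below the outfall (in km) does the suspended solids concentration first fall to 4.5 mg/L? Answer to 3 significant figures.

350 km

Mass balance: C = (7.670·21.00 + 0.8430·235.0) / 8.513 = 359.2/8.513 = 42.19 mg/L.
1.6%/h lost → k = −ln(1 − 0.016) = 0.01613 h⁻¹.
Set 42.19·exp(−k·t) = 4.5 → t = ln(42.19/4.5)/k = 499500 s = 138.8 h.
Distance = v·t = 0.70·499500 = 349700 m = 349.7 km.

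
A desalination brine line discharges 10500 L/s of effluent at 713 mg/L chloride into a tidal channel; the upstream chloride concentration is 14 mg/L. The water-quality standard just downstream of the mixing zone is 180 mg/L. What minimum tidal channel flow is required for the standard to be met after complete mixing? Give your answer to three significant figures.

33700 L/s

Set C_mix = 180: (Q·14.00 + 10500·713.0) / (Q + 10500) = 180
→ Q = 10500·(713.0 − 180)/(180 − 14.00) = 33710 L/s.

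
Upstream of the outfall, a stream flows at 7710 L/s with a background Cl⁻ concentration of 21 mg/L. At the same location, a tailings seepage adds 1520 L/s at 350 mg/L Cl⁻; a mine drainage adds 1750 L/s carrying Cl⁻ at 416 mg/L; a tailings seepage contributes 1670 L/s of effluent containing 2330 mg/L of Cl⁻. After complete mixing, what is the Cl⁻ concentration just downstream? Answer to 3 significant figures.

Conservation of mass: C = (7710·21.00 + 1520·350.0 + 1750·416.0 + 1670·2330) / 12650 = 5313000/12650 = 420.0 mg/L.

420 mg/L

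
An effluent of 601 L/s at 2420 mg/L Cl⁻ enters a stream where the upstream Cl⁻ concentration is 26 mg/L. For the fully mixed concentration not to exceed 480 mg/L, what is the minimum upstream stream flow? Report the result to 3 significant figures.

2570 L/s

Set C_mix = 480: (Q·26.00 + 601.0·2420) / (Q + 601.0) = 480
→ Q = 601.0·(2420 − 480)/(480 − 26.00) = 2568 L/s.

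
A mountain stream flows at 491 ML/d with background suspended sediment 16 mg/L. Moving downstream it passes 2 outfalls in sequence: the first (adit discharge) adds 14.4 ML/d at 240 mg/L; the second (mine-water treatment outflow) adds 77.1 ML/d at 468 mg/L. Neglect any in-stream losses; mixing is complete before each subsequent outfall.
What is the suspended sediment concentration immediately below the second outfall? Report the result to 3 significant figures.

81.4 mg/L

After outfall 1: Q = 491.0 + 14.40 = 505.4 ML/d; C = (491.0·16.00 + 14.40·240.0)/505.4 = 22.38 mg/L.
After outfall 2: Q = 505.4 + 77.10 = 582.5 ML/d; C = (505.4·22.38 + 77.10·468.0)/582.5 = 81.36 mg/L.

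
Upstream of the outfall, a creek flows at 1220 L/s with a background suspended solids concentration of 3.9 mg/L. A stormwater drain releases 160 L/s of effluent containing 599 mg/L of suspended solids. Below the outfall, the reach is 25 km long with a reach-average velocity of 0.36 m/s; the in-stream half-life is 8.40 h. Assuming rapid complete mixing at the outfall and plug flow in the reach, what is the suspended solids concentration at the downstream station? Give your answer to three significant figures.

Mixed concentration C = ΣQC/ΣQ = (1220·3.900 + 160.0·599.0) / 1380 = 100600/1380 = 72.90 mg/L.
Travel time t = 25·1000 / 0.36 = 69440 s = 19.29 h.
Half-life 8.40 h → k = ln 2 / 8.40 = 0.08252 h⁻¹ = 1.980 d⁻¹.
Decay over the reach: 72.90·exp(−kt) = 72.90·0.2036 = 14.84 mg/L.

14.8 mg/L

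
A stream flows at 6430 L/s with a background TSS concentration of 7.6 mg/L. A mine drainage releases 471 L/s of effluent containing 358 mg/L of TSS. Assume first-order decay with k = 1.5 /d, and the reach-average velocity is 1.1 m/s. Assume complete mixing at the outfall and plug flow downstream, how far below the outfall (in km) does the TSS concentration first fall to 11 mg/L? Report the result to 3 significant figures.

Flow-weighted average: C = (6430·7.600 + 471.0·358.0) / 6901 = 217500/6901 = 31.52 mg/L.
Set 31.52·exp(−k·t) = 11 → t = ln(31.52/11)/k = 60630 s = 16.84 h.
Distance = v·t = 1.1·60630 = 66690 m = 66.69 km.

66.7 km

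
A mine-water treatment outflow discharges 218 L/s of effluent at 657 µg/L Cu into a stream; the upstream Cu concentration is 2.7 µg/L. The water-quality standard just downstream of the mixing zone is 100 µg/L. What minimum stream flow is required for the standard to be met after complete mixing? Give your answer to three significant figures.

1250 L/s

Set C_mix = 100: (Q·2.700 + 218.0·657.0) / (Q + 218.0) = 100
→ Q = 218.0·(657.0 − 100)/(100 − 2.700) = 1248 L/s.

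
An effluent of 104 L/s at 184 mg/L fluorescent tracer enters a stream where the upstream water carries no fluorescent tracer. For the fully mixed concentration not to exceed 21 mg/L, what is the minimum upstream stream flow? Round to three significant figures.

Set C_mix = 21: (Q·0 + 104.0·184.0) / (Q + 104.0) = 21
→ Q = 104.0·(184.0 − 21)/(21 − 0) = 807.2 L/s.

807 L/s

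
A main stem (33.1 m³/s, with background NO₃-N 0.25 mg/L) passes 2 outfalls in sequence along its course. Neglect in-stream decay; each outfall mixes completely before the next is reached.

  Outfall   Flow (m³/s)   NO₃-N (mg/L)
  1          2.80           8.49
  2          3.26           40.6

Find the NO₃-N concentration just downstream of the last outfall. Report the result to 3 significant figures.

4.20 mg/L

Below outfall 1: Q → 35.90 m³/s, C = (33.10·0.2500 + 2.800·8.490)/35.90 = 0.8927 mg/L.
Below outfall 2: Q → 39.16 m³/s, C = (35.90·0.8927 + 3.260·40.60)/39.16 = 4.198 mg/L.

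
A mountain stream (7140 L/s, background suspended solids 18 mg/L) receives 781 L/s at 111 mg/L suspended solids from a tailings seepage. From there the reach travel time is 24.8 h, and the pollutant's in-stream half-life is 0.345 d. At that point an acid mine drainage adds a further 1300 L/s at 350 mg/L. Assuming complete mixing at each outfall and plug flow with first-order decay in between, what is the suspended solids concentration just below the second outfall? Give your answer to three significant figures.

52.3 mg/L

Mass balance: C = (7140·18.00 + 781.0·111.0) / 7921 = 215200/7921 = 27.17 mg/L; combined flow 7921 L/s.
Half-life 0.345 d → k = ln 2 / 0.345 = 2.009 d⁻¹.
After decay, C = 27.17 × e^(−kt) = 27.17 × 0.1254 = 3.408 mg/L.
Second outfall: C = (7921·3.408 + 1300·350.0)/9221 = 52.27 mg/L.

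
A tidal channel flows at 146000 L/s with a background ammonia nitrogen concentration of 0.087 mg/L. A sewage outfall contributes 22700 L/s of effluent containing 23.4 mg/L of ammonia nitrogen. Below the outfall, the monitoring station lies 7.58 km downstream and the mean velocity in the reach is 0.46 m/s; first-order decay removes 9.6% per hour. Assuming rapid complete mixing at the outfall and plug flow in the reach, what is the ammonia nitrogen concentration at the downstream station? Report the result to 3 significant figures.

2.03 mg/L

Conservation of mass: C = (146000·0.08700 + 22700·23.40) / 168700 = 543900/168700 = 3.224 mg/L.
Travel time t = 7.58·1000 / 0.46 = 16480 s = 4.577 h.
9.6%/h lost → k = −ln(1 − 0.096) = 0.1009 h⁻¹.
After decay, C = 3.224 × e^(−kt) = 3.224 × 0.6300 = 2.031 mg/L.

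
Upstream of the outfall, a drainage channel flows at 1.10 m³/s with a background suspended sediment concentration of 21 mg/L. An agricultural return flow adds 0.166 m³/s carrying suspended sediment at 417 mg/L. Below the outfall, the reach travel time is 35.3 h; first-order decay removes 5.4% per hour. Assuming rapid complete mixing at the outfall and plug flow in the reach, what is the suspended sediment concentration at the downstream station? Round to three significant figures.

10.3 mg/L

After mixing, C = (1.100·21.00 + 0.1660·417.0) / 1.266 = 92.32/1.266 = 72.92 mg/L.
5.4%/h lost → k = −ln(1 − 0.054) = 0.05551 h⁻¹.
Decay over the reach: 72.92·exp(−kt) = 72.92·0.1409 = 10.28 mg/L.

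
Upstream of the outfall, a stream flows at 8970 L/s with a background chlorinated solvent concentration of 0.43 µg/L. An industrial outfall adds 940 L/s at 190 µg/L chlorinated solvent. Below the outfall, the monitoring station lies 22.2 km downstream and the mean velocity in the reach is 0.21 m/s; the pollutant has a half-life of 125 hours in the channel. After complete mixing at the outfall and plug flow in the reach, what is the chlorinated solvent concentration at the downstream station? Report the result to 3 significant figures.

Conservation of mass: C = (8970·0.4300 + 940.0·190.0) / 9910 = 182500/9910 = 18.41 µg/L.
Travel time t = 22.2·1000 / 0.21 = 105700 s = 29.37 h.
Half-life 125 h → k = ln 2 / 125 = 0.005545 h⁻¹ = 0.1331 d⁻¹.
Decay over the reach: 18.41·exp(−kt) = 18.41·0.8497 = 15.64 µg/L.

15.6 µg/L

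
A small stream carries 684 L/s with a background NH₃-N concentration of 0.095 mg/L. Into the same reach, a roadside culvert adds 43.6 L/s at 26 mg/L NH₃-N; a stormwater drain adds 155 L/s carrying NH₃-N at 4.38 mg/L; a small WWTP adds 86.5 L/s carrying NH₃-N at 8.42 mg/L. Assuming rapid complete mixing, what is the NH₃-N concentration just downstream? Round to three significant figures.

2.69 mg/L

After mixing, C = (684.0·0.09500 + 43.60·26.00 + 155.0·4.380 + 86.50·8.420) / 969.1 = 2606/969.1 = 2.689 mg/L.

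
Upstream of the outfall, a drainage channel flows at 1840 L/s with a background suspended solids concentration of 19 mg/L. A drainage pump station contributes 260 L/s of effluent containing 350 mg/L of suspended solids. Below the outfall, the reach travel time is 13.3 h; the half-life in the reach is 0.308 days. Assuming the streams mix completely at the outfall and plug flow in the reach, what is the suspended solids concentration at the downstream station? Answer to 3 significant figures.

Mixed concentration C = ΣQC/ΣQ = (1840·19.00 + 260.0·350.0) / 2100 = 126000/2100 = 59.98 mg/L.
Half-life 0.308 d → k = ln 2 / 0.308 = 2.250 d⁻¹.
Applying C = C₀e^(−kt): 59.98 × 0.2873 = 17.23 mg/L.

17.2 mg/L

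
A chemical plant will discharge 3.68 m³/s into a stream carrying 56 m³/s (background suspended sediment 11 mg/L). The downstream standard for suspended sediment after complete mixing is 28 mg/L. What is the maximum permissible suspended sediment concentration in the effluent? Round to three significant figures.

At the limit, (Qr·Cr + Qe·Cₑ)/(Qr + Qe) = 28:
Cₑ = (59.68·28 − 56.00·11.00) / 3.680 = 286.7 mg/L.

287 mg/L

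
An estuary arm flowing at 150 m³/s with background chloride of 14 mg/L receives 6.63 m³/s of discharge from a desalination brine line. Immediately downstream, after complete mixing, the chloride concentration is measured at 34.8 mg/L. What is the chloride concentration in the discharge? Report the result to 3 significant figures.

505 mg/L

Mass balance: 150.0·14.00 + 6.630·Cₑ = 156.6·34.80
→ Cₑ = (156.6·34.80 − 150.0·14.00) / 6.630 = 505.4 mg/L.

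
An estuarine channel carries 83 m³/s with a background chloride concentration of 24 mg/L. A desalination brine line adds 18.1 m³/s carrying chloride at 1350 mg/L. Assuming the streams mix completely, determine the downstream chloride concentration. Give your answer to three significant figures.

Mass balance: C = (83.00·24.00 + 18.10·1350) / 101.1 = 26430/101.1 = 261.4 mg/L.

261 mg/L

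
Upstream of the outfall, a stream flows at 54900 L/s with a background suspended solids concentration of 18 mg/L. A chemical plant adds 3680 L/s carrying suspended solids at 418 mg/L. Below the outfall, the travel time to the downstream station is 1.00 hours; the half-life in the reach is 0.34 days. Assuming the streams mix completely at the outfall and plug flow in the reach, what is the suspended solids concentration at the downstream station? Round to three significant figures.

39.6 mg/L

Mixed concentration C = ΣQC/ΣQ = (54900·18.00 + 3680·418.0) / 58580 = 2526000/58580 = 43.13 mg/L.
Half-life 0.34 d → k = ln 2 / 0.34 = 2.039 d⁻¹.
Decay over the reach: 43.13·exp(−kt) = 43.13·0.9186 = 39.62 mg/L.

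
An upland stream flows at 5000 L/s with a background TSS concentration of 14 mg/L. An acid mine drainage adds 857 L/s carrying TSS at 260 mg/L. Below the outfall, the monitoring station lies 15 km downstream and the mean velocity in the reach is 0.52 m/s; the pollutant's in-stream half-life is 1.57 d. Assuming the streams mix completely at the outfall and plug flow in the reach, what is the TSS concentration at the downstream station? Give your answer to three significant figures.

Conservation of mass: C = (5000·14.00 + 857.0·260.0) / 5857 = 292800/5857 = 49.99 mg/L.
Travel time t = 15·1000 / 0.52 = 28850 s = 8.013 h.
Half-life 1.57 d → k = ln 2 / 1.57 = 0.4415 d⁻¹.
Decay over the reach: 49.99·exp(−kt) = 49.99·0.8629 = 43.14 mg/L.

43.1 mg/L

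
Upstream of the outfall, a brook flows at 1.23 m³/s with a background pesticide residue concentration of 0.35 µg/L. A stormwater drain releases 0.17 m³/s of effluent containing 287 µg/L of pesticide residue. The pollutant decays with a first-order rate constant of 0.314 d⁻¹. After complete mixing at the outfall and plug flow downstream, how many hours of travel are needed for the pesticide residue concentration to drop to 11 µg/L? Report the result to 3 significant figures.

Mixed concentration C = ΣQC/ΣQ = (1.230·0.3500 + 0.1700·287.0) / 1.400 = 49.22/1.400 = 35.16 µg/L.
35.16·exp(−k·t) = 11 → t = ln(35.16/11)/k = 319700 s = 88.81 h.

88.8 h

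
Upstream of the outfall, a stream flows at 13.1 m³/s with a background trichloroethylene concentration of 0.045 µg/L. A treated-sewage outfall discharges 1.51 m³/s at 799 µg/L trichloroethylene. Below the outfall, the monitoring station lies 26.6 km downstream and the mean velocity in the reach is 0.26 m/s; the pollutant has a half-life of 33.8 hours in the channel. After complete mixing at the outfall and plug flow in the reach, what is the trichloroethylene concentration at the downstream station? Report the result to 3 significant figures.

After mixing, C = (13.10·0.04500 + 1.510·799.0) / 14.61 = 1207/14.61 = 82.62 µg/L.
Travel time t = 26.6·1000 / 0.26 = 102300 s = 28.42 h.
Half-life 33.8 h → k = ln 2 / 33.8 = 0.02051 h⁻¹ = 0.4922 d⁻¹.
First-order decay: C = 82.62·exp(−k·t) = 82.62·0.5583 = 46.13 µg/L.

46.1 µg/L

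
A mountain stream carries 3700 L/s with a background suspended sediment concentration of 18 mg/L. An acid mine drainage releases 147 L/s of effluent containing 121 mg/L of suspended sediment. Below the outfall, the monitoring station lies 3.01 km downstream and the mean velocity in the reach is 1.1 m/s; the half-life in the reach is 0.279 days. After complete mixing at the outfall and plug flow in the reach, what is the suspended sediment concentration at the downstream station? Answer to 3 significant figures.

20.3 mg/L

Mass balance: C = (3700·18.00 + 147.0·121.0) / 3847 = 84390/3847 = 21.94 mg/L.
Travel time t = 3.01·1000 / 1.1 = 2736 s = 0.7601 h.
Half-life 0.279 d → k = ln 2 / 0.279 = 2.484 d⁻¹.
After decay, C = 21.94 × e^(−kt) = 21.94 × 0.9243 = 20.28 mg/L.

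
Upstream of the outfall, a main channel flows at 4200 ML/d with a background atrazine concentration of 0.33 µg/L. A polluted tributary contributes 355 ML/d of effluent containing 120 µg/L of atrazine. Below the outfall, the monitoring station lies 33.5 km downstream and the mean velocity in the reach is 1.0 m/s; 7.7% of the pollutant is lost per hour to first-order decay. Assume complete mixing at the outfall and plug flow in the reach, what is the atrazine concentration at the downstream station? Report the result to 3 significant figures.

Mixed concentration C = ΣQC/ΣQ = (4200·0.3300 + 355.0·120.0) / 4555 = 43990/4555 = 9.657 µg/L.
Travel time t = 33.5·1000 / 1.0 = 33500 s = 9.306 h.
7.7%/h lost → k = −ln(1 − 0.077) = 0.08013 h⁻¹.
After decay, C = 9.657 × e^(−kt) = 9.657 × 0.4744 = 4.582 µg/L.

4.58 µg/L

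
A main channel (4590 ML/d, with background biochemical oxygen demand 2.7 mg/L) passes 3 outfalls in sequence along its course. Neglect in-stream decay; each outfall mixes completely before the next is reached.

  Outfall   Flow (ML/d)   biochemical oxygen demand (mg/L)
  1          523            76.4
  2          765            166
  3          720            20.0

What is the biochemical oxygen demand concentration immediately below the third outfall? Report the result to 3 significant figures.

29.4 mg/L

Outfall 1: combined Q = 5113 ML/d; C = (4590·2.700 + 523.0·76.40)/5113 = 10.24 mg/L.
Outfall 2: combined Q = 5878 ML/d; C = (5113·10.24 + 765.0·166.0)/5878 = 30.51 mg/L.
Outfall 3: combined Q = 6598 ML/d; C = (5878·30.51 + 720.0·20.00)/6598 = 29.36 mg/L.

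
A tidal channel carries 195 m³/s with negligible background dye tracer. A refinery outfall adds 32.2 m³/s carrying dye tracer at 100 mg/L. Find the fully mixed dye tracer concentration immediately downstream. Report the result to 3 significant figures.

Mixed concentration C = ΣQC/ΣQ = (195.0·0 + 32.20·100.0) / 227.2 = 3220/227.2 = 14.17 mg/L.

14.2 mg/L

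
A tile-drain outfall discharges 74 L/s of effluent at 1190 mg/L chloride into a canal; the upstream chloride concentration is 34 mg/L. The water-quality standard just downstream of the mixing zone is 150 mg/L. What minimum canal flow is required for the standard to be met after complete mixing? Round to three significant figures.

Set C_mix = 150: (Q·34.00 + 74.00·1190) / (Q + 74.00) = 150
→ Q = 74.00·(1190 − 150)/(150 − 34.00) = 663.4 L/s.

663 L/s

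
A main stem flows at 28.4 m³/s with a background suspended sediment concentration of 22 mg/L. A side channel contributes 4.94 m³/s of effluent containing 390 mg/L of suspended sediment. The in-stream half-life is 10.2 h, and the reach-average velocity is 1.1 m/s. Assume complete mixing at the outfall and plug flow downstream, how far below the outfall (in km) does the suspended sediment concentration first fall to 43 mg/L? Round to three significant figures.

33.6 km

Mass balance: C = (28.40·22.00 + 4.940·390.0) / 33.34 = 2551/33.34 = 76.53 mg/L.
Half-life 10.2 h → k = ln 2 / 10.2 = 0.06796 h⁻¹ = 1.631 d⁻¹.
Set 76.53·exp(−k·t) = 43 → t = ln(76.53/43)/k = 30540 s = 8.483 h.
Distance = v·t = 1.1·30540 = 33590 m = 33.59 km.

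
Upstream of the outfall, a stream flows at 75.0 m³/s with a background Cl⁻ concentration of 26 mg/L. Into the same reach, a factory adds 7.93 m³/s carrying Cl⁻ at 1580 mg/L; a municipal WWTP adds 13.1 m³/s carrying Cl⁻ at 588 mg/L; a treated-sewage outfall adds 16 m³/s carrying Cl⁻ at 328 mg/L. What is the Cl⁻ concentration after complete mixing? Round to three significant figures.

245 mg/L

After mixing, C = (75.00·26.00 + 7.930·1580 + 13.10·588.0 + 16.00·328.0) / 112.0 = 27430/112.0 = 244.8 mg/L.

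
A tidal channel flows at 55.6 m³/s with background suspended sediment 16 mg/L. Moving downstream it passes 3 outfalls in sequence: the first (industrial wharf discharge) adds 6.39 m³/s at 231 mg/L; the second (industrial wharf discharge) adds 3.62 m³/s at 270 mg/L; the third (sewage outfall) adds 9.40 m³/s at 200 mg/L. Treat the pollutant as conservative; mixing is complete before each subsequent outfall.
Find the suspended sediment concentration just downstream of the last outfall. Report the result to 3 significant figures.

69.6 mg/L

Below outfall 1: Q → 61.99 m³/s, C = (55.60·16.00 + 6.390·231.0)/61.99 = 38.16 mg/L.
Below outfall 2: Q → 65.61 m³/s, C = (61.99·38.16 + 3.620·270.0)/65.61 = 50.95 mg/L.
Below outfall 3: Q → 75.01 m³/s, C = (65.61·50.95 + 9.400·200.0)/75.01 = 69.63 mg/L.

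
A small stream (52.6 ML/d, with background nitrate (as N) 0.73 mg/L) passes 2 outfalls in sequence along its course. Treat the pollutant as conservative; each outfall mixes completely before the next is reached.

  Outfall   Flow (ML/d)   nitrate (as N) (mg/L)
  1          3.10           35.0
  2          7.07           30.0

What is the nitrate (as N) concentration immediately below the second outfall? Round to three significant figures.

5.72 mg/L

After outfall 1: Q = 52.60 + 3.100 = 55.70 ML/d; C = (52.60·0.7300 + 3.100·35.00)/55.70 = 2.637 mg/L.
After outfall 2: Q = 55.70 + 7.070 = 62.77 ML/d; C = (55.70·2.637 + 7.070·30.00)/62.77 = 5.719 mg/L.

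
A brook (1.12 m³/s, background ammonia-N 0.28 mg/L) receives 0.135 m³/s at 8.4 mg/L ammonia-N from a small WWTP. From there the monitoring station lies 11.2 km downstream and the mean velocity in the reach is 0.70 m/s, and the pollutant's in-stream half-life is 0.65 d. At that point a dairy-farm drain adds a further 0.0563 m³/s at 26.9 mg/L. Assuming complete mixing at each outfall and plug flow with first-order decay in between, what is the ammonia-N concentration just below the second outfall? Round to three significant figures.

2.06 mg/L

Flow-weighted average: C = (1.120·0.2800 + 0.1350·8.400) / 1.255 = 1.448/1.255 = 1.153 mg/L; combined flow 1.255 m³/s.
Travel time t = 11.2·1000 / 0.70 = 16000 s = 4.444 h.
Half-life 0.65 d → k = ln 2 / 0.65 = 1.066 d⁻¹.
After decay, C = 1.153 × e^(−kt) = 1.153 × 0.8208 = 0.9468 mg/L.
At the second outfall, C = (1.255·0.9468 + 0.05630·26.90) / (1.255 + 0.05630) = 2.061 mg/L.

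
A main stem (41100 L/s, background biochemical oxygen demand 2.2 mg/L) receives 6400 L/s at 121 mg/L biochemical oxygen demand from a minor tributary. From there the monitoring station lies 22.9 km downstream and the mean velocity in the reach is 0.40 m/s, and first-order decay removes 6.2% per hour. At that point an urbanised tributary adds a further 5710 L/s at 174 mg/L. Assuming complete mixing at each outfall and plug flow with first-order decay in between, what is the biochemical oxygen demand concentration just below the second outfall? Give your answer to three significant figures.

24.5 mg/L

Mixed concentration C = ΣQC/ΣQ = (41100·2.200 + 6400·121.0) / 47500 = 864800/47500 = 18.21 mg/L; combined flow 47500 L/s.
Travel time t = 22.9·1000 / 0.40 = 57250 s = 15.90 h.
6.2%/h lost → k = −ln(1 − 0.062) = 0.06401 h⁻¹.
Applying C = C₀e^(−kt): 18.21 × 0.3614 = 6.579 mg/L.
Second outfall: C = (47500·6.579 + 5710·174.0)/53210 = 24.55 mg/L.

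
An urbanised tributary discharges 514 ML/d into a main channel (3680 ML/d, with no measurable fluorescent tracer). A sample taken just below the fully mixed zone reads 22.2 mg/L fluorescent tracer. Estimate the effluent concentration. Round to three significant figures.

181 mg/L

Mass balance: 3680·0 + 514.0·Cₑ = 4194·22.20
→ Cₑ = (4194·22.20 − 3680·0) / 514.0 = 181.1 mg/L.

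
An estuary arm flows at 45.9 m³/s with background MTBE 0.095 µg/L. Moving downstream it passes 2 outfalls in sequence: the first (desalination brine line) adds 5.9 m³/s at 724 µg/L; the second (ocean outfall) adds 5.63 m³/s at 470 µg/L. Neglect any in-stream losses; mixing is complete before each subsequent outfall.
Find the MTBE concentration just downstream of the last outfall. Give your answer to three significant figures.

121 µg/L

After outfall 1: Q = 45.90 + 5.900 = 51.80 m³/s; C = (45.90·0.09500 + 5.900·724.0)/51.80 = 82.55 µg/L.
After outfall 2: Q = 51.80 + 5.630 = 57.43 m³/s; C = (51.80·82.55 + 5.630·470.0)/57.43 = 120.5 µg/L.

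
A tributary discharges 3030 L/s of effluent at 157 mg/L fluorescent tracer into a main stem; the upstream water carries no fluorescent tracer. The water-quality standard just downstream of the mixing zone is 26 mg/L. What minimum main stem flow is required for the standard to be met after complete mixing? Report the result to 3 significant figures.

Set C_mix = 26: (Q·0 + 3030·157.0) / (Q + 3030) = 26
→ Q = 3030·(157.0 − 26)/(26 − 0) = 15270 L/s.

15300 L/s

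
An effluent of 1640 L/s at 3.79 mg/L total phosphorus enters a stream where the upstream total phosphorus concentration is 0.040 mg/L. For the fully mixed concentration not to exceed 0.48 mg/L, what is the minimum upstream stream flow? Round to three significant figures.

Set C_mix = 0.48: (Q·0.04000 + 1640·3.790) / (Q + 1640) = 0.48
→ Q = 1640·(3.790 − 0.48)/(0.48 − 0.04000) = 12340 L/s.

12300 L/s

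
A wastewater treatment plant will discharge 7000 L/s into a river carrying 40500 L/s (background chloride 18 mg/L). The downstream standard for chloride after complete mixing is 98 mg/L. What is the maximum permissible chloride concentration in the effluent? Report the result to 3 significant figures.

At the limit, (Qr·Cr + Qe·Cₑ)/(Qr + Qe) = 98:
Cₑ = (47500·98 − 40500·18.00) / 7000 = 560.9 mg/L.

561 mg/L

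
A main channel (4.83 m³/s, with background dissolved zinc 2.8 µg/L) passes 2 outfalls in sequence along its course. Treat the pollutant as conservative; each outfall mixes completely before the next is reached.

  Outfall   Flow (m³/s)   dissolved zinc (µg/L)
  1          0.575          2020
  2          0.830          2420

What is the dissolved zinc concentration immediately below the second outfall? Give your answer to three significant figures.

511 µg/L

Below outfall 1: Q → 5.405 m³/s, C = (4.830·2.800 + 0.5750·2020)/5.405 = 217.4 µg/L.
Below outfall 2: Q → 6.235 m³/s, C = (5.405·217.4 + 0.8300·2420)/6.235 = 510.6 µg/L.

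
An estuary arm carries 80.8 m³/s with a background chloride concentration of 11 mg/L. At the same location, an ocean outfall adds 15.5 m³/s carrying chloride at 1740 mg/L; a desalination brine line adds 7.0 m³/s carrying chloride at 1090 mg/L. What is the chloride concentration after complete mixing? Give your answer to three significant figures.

Mixed concentration C = ΣQC/ΣQ = (80.80·11.00 + 15.50·1740 + 7.000·1090) / 103.3 = 35490/103.3 = 343.6 mg/L.

344 mg/L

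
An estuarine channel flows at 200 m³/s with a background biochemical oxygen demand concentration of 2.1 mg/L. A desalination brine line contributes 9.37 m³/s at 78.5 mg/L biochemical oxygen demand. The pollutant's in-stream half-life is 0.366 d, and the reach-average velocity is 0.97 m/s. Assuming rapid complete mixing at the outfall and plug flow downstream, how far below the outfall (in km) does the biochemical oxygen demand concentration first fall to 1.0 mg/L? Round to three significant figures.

75.6 km

Mixed concentration C = ΣQC/ΣQ = (200.0·2.100 + 9.370·78.50) / 209.4 = 1156/209.4 = 5.519 mg/L.
Half-life 0.366 d → k = ln 2 / 0.366 = 1.894 d⁻¹.
Set 5.519·exp(−k·t) = 1.0 → t = ln(5.519/1.0)/k = 77930 s = 21.65 h.
Distance = v·t = 0.97·77930 = 75590 m = 75.59 km.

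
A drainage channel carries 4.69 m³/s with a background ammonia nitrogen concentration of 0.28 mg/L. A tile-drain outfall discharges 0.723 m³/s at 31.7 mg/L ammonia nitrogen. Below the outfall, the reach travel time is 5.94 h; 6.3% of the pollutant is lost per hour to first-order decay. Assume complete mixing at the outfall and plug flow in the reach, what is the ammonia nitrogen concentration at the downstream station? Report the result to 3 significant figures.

Flow-weighted average: C = (4.690·0.2800 + 0.7230·31.70) / 5.413 = 24.23/5.413 = 4.477 mg/L.
6.3%/h lost → k = −ln(1 − 0.063) = 0.06507 h⁻¹.
Decay over the reach: 4.477·exp(−kt) = 4.477·0.6794 = 3.042 mg/L.

3.04 mg/L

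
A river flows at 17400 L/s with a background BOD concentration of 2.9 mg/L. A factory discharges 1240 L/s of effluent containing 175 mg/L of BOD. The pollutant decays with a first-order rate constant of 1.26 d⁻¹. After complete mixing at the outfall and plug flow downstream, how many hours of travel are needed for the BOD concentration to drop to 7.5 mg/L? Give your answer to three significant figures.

After mixing, C = (17400·2.900 + 1240·175.0) / 18640 = 267500/18640 = 14.35 mg/L.
14.35·exp(−k·t) = 7.5 → t = ln(14.35/7.5)/k = 44490 s = 12.36 h.

12.4 h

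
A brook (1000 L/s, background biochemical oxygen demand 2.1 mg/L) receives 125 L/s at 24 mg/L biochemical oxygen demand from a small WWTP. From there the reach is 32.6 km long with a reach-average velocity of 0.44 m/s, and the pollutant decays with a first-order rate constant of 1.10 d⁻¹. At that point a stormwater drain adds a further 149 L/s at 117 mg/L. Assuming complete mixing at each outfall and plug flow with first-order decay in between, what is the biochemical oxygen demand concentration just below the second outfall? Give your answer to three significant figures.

Flow-weighted average: C = (1000·2.100 + 125.0·24.00) / 1125 = 5100/1125 = 4.533 mg/L; combined flow 1125 L/s.
Travel time t = 32.6·1000 / 0.44 = 74090 s = 20.58 h.
After decay, C = 4.533 × e^(−kt) = 4.533 × 0.3893 = 1.765 mg/L.
At the second outfall, C = (1125·1.765 + 149.0·117.0) / (1125 + 149.0) = 15.24 mg/L.

15.2 mg/L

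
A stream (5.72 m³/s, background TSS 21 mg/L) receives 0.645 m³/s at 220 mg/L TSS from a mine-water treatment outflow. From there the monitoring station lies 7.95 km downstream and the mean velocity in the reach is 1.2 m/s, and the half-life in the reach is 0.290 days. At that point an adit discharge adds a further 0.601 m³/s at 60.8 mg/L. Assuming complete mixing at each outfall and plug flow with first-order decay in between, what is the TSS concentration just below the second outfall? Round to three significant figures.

Conservation of mass: C = (5.720·21.00 + 0.6450·220.0) / 6.365 = 262.0/6.365 = 41.17 mg/L; combined flow 6.365 m³/s.
Travel time t = 7.95·1000 / 1.2 = 6625 s = 1.840 h.
Half-life 0.290 d → k = ln 2 / 0.290 = 2.390 d⁻¹.
After decay, C = 41.17 × e^(−kt) = 41.17 × 0.8325 = 34.27 mg/L.
At the second outfall, C = (6.365·34.27 + 0.6010·60.80) / (6.365 + 0.6010) = 36.56 mg/L.

36.6 mg/L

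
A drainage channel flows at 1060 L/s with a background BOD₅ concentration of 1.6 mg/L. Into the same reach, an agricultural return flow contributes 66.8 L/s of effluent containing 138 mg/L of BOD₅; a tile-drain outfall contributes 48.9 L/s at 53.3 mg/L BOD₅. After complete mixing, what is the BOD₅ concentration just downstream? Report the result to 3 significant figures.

Mass balance: C = (1060·1.600 + 66.80·138.0 + 48.90·53.30) / 1176 = 13520/1176 = 11.50 mg/L.

11.5 mg/L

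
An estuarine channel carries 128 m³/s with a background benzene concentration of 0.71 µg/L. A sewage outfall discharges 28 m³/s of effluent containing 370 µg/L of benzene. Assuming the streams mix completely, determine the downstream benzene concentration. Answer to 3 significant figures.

67.0 µg/L

After mixing, C = (128.0·0.7100 + 28.00·370.0) / 156.0 = 10450/156.0 = 66.99 µg/L.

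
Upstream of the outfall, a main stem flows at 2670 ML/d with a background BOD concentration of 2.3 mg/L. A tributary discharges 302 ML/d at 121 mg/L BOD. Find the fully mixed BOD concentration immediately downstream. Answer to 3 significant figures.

14.4 mg/L

After mixing, C = (2670·2.300 + 302.0·121.0) / 2972 = 42680/2972 = 14.36 mg/L.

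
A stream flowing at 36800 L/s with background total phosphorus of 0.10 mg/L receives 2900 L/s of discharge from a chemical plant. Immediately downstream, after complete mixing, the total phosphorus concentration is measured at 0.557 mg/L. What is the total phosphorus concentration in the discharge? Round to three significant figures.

Mass balance: 36800·0.1000 + 2900·Cₑ = 39700·0.5570
→ Cₑ = (39700·0.5570 − 36800·0.1000) / 2900 = 6.356 mg/L.

6.36 mg/L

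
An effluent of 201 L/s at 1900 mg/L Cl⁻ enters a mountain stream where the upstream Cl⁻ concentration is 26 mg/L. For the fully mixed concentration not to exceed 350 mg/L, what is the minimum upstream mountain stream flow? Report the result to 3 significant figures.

962 L/s

Set C_mix = 350: (Q·26.00 + 201.0·1900) / (Q + 201.0) = 350
→ Q = 201.0·(1900 − 350)/(350 − 26.00) = 961.6 L/s.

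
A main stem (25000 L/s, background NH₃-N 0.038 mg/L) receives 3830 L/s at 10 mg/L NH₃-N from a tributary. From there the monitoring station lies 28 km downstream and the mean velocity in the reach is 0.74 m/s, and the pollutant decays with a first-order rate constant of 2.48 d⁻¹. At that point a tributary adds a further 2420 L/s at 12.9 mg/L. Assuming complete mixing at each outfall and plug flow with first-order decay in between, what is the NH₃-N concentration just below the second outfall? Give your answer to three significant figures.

1.42 mg/L

After mixing, C = (25000·0.03800 + 3830·10.00) / 28830 = 39250/28830 = 1.361 mg/L; combined flow 28830 L/s.
Travel time t = 28·1000 / 0.74 = 37840 s = 10.51 h.
After decay, C = 1.361 × e^(−kt) = 1.361 × 0.3375 = 0.4595 mg/L.
Second outfall: C = (28830·0.4595 + 2420·12.90)/31250 = 1.423 mg/L.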